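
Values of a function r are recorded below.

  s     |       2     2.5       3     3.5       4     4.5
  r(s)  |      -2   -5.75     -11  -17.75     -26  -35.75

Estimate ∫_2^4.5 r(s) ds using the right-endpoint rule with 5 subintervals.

Δs = 0.5.
Sum = 0.5·[(-5.75) + (-11) + (-17.75) + (-26) + (-35.75)] = -48.125.

-48.125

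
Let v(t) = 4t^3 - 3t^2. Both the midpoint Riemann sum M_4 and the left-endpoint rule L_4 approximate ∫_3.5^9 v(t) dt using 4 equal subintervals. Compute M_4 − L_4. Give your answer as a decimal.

M_4 = 5662.421875.
L_4 = 4104.546875.
M_4 − L_4 = 1557.875.

1557.875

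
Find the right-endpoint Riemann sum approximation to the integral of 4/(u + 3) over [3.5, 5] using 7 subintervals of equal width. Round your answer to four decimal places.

0.8183

Δu = (5 − 3.5)/7 = 3/14.
Right endpoints: 26/7, 55/14, 29/7, 61/14, 32/7, 67/14, 5.
f(26/7) = 28/47, f(55/14) = 56/97, f(29/7) = 0.56, f(61/14) = 56/103, f(32/7) = 28/53, f(67/14) = 56/109, f(5) = 0.5.
Sum = Δu · [f(26/7) + f(55/14) + f(29/7) + ...].
Sum ≈ 0.8183.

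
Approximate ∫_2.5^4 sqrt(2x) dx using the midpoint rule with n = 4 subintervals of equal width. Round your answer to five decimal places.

3.81624

Δx = (4 − 2.5)/4 = 0.375.
Midpoints: 2.6875, 3.0625, 3.4375, 3.8125.
f(2.6875) ≈ 2.31840, f(3.0625) ≈ 2.47487, f(3.4375) ≈ 2.62202, f(3.8125) ≈ 2.76134.
Sum = Δx · [f(2.6875) + f(3.0625) + f(3.4375) + f(3.8125)].
Sum ≈ 3.81624.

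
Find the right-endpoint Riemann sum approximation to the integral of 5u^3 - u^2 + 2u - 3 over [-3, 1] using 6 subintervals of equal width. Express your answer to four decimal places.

Δu = (1 − (-3))/6 = 2/3.
Right endpoints: -7/3, -5/3, -1, -1/3, 1/3, 1.
f(-7/3) = -2069/27, f(-5/3) = -871/27, f(-1) = -11, f(-1/3) = -107/27, f(1/3) = -61/27, f(1) = 3.
Sum = Δu · [f(-7/3) + f(-5/3) + f(-1) + ...].
Sum ≈ -82.0741.

-82.0741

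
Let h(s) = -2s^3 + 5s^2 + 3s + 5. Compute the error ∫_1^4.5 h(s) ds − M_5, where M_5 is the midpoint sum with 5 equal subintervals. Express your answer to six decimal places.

Exact integral: ∫_1^4.5 h(s) ds ≈ -7.94791667.
M_5 = -6.304375.
Error ≈ -7.94791667 − (-6.304375) ≈ -1.643542.

-1.643542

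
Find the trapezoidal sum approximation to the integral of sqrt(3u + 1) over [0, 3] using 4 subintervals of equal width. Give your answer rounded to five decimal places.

Δu = (3 − 0)/4 = 0.75.
f(0) ≈ 1.00000, f(0.75) ≈ 1.80278, f(1.5) ≈ 2.34521, f(2.25) ≈ 2.78388, f(3) ≈ 3.16228.
T_4 = (Δu/2)·[f(u_0) + 2f(u_1) + 2f(u_2) + 2f(u_3) + f(u_4)].
Sum ≈ 6.75975.

6.75975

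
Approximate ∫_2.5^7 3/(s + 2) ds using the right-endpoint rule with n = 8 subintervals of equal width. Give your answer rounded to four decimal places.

Δs = (7 − 2.5)/8 = 0.5625.
Right endpoints: 3.0625, 3.625, 4.1875, 4.75, 5.3125, 5.875, 6.4375, 7.
f(3.0625) = 16/27, f(3.625) = 8/15, f(4.1875) = 16/33, f(4.75) = 4/9, f(5.3125) = 16/39, f(5.875) = 8/21, f(6.4375) = 16/45, f(7) = 1/3.
Sum = Δs · [f(3.0625) + f(3.625) + f(4.1875) + ...].
Sum ≈ 1.9886.

1.9886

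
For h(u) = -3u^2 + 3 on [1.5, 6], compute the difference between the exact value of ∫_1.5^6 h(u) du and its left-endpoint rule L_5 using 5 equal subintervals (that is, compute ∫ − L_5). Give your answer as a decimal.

-43.74

Exact integral: ∫_1.5^6 h(u) du = -199.125.
L_5 = -155.385.
Error = -199.125 − (-155.385) = -43.74.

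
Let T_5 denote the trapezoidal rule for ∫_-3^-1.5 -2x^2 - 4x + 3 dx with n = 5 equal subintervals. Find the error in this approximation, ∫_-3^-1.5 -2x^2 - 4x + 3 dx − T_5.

0.045

Exact integral: ∫_-3^-1.5 f(x) dx = 2.25.
T_5 = 2.205.
Error = 2.25 − 2.205 = 0.045.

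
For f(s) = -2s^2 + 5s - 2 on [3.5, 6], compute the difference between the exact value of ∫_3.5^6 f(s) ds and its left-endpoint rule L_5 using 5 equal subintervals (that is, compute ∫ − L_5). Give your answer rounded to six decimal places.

Exact integral: ∫_3.5^6 f(s) ds ≈ -61.04166667.
L_5 = -52.5.
Error ≈ -61.04166667 − (-52.5) ≈ -8.541667.

-8.541667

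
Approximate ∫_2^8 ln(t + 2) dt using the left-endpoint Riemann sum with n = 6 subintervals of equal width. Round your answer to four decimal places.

Δt = (8 − 2)/6 = 1.
Left endpoints: 2, 3, 4, 5, 6, 7.
f(2) ≈ 1.3863, f(3) ≈ 1.6094, f(4) ≈ 1.7918, f(5) ≈ 1.9459, f(6) ≈ 2.0794, f(7) ≈ 2.1972.
Sum = Δt · [f(2) + f(3) + f(4) + ...].
Sum ≈ 11.0101.

11.0101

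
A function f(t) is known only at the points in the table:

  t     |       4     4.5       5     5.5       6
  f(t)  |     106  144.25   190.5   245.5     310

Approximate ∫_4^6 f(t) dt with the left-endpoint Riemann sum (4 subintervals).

343.125

Δt = 0.5.
Sum = 0.5·[106 + 144.25 + 190.5 + 245.5] = 343.125.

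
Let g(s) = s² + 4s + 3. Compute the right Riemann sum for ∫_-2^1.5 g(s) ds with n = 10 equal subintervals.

Δs = (1.5 − (-2))/10 = 0.35.
Right endpoints: -1.65, -1.3, -0.95, -0.6, -0.25, 0.1, 0.45, 0.8, 1.15, 1.5.
g(-1.65) = -0.8775, g(-1.3) = -0.51, g(-0.95) = 0.1025, g(-0.6) = 0.96, g(-0.25) = 2.0625, g(0.1) = 3.41, g(0.45) = 5.0025, g(0.8) = 6.84, g(1.15) = 8.9225, g(1.5) = 11.25.
Sum = Δs · [g(-1.65) + g(-1.3) + g(-0.95) + ...].
Sum = 13.006875.

13.006875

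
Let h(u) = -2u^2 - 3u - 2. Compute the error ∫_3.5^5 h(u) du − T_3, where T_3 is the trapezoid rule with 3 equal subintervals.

0.125

Exact integral: ∫_3.5^5 h(u) du = -76.875.
T_3 = -77.
Error = -76.875 − (-77) = 0.125.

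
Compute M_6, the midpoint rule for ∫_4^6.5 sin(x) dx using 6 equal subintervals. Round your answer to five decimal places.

Δx = (6.5 − 4)/6 = 5/12.
Midpoints: 101/24, 4.625, 121/24, 131/24, 5.875, 151/24.
f(101/24) ≈ -0.87563, f(4.625) ≈ -0.99618, f(121/24) ≈ -0.94628, f(131/24) ≈ -0.73445, f(5.875) ≈ -0.39694, f(151/24) ≈ 0.00848.
Sum = Δx · [f(101/24) + f(4.625) + f(121/24) + ...].
Sum ≈ -1.64208.

-1.64208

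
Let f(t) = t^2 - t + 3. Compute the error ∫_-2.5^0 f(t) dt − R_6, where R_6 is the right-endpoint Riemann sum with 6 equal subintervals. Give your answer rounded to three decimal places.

1.751

Exact integral: ∫_-2.5^0 f(t) dt ≈ 15.83333.
R_6 ≈ 14.08275.
Error ≈ 15.83333 − 14.08275 ≈ 1.751.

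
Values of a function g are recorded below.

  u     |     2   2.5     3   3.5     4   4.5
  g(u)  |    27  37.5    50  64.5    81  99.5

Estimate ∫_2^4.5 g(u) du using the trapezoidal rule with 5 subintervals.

Δu = 0.5.
T_5 = (0.5/2)·[27 + 2·37.5 + 2·50 + 2·64.5 + 2·81 + 99.5] = 148.125.

148.125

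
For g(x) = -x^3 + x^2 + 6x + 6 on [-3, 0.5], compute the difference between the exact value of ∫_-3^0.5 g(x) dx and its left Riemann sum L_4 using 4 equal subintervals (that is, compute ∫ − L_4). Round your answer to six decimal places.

-8.629232

Exact integral: ∫_-3^0.5 g(x) dx ≈ 24.02604167.
L_4 ≈ 32.65527344.
Error ≈ 24.02604167 − 32.65527344 ≈ -8.629232.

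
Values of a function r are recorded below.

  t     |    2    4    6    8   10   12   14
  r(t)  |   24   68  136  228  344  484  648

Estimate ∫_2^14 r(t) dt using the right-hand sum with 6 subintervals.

3816

Δt = 2.
Sum = 2·[68 + 136 + 228 + 344 + 484 + 648] = 3816.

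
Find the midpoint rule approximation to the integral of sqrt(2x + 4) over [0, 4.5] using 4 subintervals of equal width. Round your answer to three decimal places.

Δx = (4.5 − 0)/4 = 1.125.
Midpoints: 0.5625, 1.6875, 2.8125, 3.9375.
f(0.5625) ≈ 2.264, f(1.6875) ≈ 2.716, f(2.8125) ≈ 3.102, f(3.9375) ≈ 3.446.
Sum = Δx · [f(0.5625) + f(1.6875) + f(2.8125) + f(3.9375)].
Sum ≈ 12.969.

12.969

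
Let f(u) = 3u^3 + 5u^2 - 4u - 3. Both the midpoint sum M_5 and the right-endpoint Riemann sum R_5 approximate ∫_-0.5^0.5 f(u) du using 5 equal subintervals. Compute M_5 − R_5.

M_5 = -2.6.
R_5 = -2.875.
M_5 − R_5 = 0.275.

0.275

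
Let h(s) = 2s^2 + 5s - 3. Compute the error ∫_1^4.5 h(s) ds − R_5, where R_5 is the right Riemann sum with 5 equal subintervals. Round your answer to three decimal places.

Exact integral: ∫_1^4.5 h(s) ds ≈ 97.70833.
R_5 = 117.88.
Error ≈ 97.70833 − 117.88 ≈ -20.172.

-20.172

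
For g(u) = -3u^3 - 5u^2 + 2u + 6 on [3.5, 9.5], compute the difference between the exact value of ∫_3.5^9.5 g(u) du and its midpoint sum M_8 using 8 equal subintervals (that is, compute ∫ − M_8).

-17.859375

Exact integral: ∫_3.5^9.5 g(u) du = -7239.75.
M_8 = -7221.890625.
Error = -7239.75 − (-7221.890625) = -17.859375.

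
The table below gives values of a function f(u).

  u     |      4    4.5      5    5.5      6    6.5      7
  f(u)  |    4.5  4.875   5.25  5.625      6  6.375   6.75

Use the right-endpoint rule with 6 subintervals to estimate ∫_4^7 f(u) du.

Δu = 0.5.
Sum = 0.5·[4.875 + 5.25 + 5.625 + 6 + 6.375 + 6.75] = 17.4375.

17.4375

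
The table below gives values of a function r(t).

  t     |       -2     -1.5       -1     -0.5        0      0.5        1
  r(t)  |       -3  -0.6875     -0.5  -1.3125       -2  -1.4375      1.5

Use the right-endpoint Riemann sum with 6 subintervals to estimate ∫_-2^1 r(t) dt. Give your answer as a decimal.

-2.21875

Δt = 0.5.
Sum = 0.5·[(-0.6875) + (-0.5) + (-1.3125) + (-2) + (-1.4375) + 1.5] = -2.21875.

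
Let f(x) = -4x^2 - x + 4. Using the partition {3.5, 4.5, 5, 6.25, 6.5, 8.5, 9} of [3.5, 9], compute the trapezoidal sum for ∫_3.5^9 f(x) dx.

-934.6875

Subinterval widths: 1, 0.5, 1.25, 0.25, 2, 0.5.
f(3.5) = -48.5, f(4.5) = -81.5, f(5) = -101, f(6.25) = -158.5, f(6.5) = -171.5, f(8.5) = -293.5, f(9) = -329.
On each subinterval the trapezoid contributes (Δx_i/2)·[f(x_{i-1}) + f(x_i)].
Sum = -934.6875.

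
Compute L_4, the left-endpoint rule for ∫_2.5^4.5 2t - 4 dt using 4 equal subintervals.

5

Δt = (4.5 − 2.5)/4 = 0.5.
Left endpoints: 2.5, 3, 3.5, 4.
f(2.5) = 1, f(3) = 2, f(3.5) = 3, f(4) = 4.
Sum = Δt · [f(2.5) + f(3) + f(3.5) + f(4)].
Sum = 5.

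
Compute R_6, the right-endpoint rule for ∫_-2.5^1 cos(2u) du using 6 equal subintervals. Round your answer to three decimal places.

Δu = (1 − (-2.5))/6 = 7/12.
Right endpoints: -23/12, -4/3, -0.75, -1/6, 5/12, 1.
f(-23/12) ≈ -0.770, f(-4/3) ≈ -0.889, f(-0.75) ≈ 0.071, f(-1/6) ≈ 0.945, f(5/12) ≈ 0.672, f(1) ≈ -0.416.
Sum = Δu · [f(-23/12) + f(-4/3) + f(-0.75) + ...].
Sum ≈ -0.226.

-0.226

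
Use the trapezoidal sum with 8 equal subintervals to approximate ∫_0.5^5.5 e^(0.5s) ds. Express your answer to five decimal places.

Δs = (5.5 − 0.5)/8 = 0.625.
f(0.5) ≈ 1.28403, f(1.125) ≈ 1.75505, f(1.75) ≈ 2.39888, f(2.375) ≈ 3.27887, f(3) ≈ 4.48169, f(3.625) ≈ 6.12574, f(4.25) ≈ 8.37290, f(4.875) ≈ 11.44439, f(5.5) ≈ 15.64263.
T_8 = (Δs/2)·[f(s_0) + 2f(s_1) + ... + 2f(s_{7}) + f(s_8)].
Sum ≈ 28.95053.

28.95053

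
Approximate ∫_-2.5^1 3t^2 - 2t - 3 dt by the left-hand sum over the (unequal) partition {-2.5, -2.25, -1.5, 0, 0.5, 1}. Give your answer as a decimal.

Subinterval widths: 0.25, 0.75, 1.5, 0.5, 0.5.
Left endpoints: -2.5, -2.25, -1.5, 0, 0.5.
f(-2.5) = 20.75, f(-2.25) = 16.6875, f(-1.5) = 6.75, f(0) = -3, f(0.5) = -3.25.
Sum = Σ Δt_i · f(t_i).
Sum = 24.703125.

24.703125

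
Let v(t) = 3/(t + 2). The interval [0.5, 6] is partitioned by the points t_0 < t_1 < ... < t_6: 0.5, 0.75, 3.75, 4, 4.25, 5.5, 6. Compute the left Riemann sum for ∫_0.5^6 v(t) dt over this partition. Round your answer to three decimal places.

4.628

Subinterval widths: 0.25, 3, 0.25, 0.25, 1.25, 0.5.
Left endpoints: 0.5, 0.75, 3.75, 4, 4.25, 5.5.
v(0.5) = 1.2, v(0.75) = 12/11, v(3.75) = 12/23, v(4) = 0.5, v(4.25) = 0.48, v(5.5) = 0.4.
Sum = Σ Δt_i · v(t_i).
Sum ≈ 4.628.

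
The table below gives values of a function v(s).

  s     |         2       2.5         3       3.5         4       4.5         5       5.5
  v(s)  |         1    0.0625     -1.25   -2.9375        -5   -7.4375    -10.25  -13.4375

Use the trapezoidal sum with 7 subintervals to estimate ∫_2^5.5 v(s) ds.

-16.515625

Δs = 0.5.
T_7 = (0.5/2)·[1 + 2·0.0625 + 2·(-1.25) + 2·(-2.9375) + 2·(-5) + 2·(-7.4375) + 2·(-10.25) + (-13.4375)] = -16.515625.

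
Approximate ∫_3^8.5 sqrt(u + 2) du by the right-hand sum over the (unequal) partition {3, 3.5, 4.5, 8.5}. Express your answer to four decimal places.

16.6836

Subinterval widths: 0.5, 1, 4.
Right endpoints: 3.5, 4.5, 8.5.
f(3.5) ≈ 2.3452, f(4.5) ≈ 2.5495, f(8.5) ≈ 3.2404.
Sum = Σ Δu_i · f(u_i).
Sum ≈ 16.6836.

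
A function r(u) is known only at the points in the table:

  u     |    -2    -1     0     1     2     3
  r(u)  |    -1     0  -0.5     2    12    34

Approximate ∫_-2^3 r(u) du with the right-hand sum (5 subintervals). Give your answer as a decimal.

Δu = 1.
Sum = 1·[0 + (-0.5) + 2 + 12 + 34] = 47.5.

47.5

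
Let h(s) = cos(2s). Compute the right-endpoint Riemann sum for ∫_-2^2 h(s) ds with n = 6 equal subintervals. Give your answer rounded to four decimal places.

-0.6412

Δs = (2 − (-2))/6 = 2/3.
Right endpoints: -4/3, -2/3, 0, 2/3, 4/3, 2.
h(-4/3) ≈ -0.8893, h(-2/3) ≈ 0.2352, h(0) ≈ 1.0000, h(2/3) ≈ 0.2352, h(4/3) ≈ -0.8893, h(2) ≈ -0.6536.
Sum = Δs · [h(-4/3) + h(-2/3) + h(0) + ...].
Sum ≈ -0.6412.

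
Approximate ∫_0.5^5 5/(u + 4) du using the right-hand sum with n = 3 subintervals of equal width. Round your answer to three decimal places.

Δu = (5 − 0.5)/3 = 1.5.
Right endpoints: 2, 3.5, 5.
f(2) = 5/6, f(3.5) = 2/3, f(5) = 5/9.
Sum = Δu · [f(2) + f(3.5) + f(5)].
Sum ≈ 3.083.

3.083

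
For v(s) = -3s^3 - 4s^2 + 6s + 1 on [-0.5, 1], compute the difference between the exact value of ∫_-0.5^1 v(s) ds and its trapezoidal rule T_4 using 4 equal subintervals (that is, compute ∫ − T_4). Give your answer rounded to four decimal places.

0.2197

Exact integral: ∫_-0.5^1 v(s) ds = 1.546875.
T_4 ≈ 1.327148.
Error ≈ 1.546875 − 1.327148 ≈ 0.2197.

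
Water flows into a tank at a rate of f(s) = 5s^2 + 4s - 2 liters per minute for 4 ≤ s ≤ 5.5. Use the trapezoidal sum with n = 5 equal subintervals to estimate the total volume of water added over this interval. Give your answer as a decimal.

196.2375

Δs = (5.5 − 4)/5 = 0.3.
f(4) = 94, f(4.3) = 107.65, f(4.6) = 122.2, f(4.9) = 137.65, f(5.2) = 154, f(5.5) = 171.25.
T_5 = (Δs/2)·[f(s_0) + 2f(s_1) + ... + 2f(s_{4}) + f(s_5)].
Sum = 196.2375.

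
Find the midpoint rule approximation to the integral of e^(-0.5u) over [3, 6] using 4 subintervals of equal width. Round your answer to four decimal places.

Δu = (6 − 3)/4 = 0.75.
Midpoints: 3.375, 4.125, 4.875, 5.625.
f(3.375) ≈ 0.1850, f(4.125) ≈ 0.1271, f(4.875) ≈ 0.0874, f(5.625) ≈ 0.0601.
Sum = Δu · [f(3.375) + f(4.125) + f(4.875) + f(5.625)].
Sum ≈ 0.3447.

0.3447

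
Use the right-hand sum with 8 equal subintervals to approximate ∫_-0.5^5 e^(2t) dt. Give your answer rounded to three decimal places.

20267.324

Δt = (5 − (-0.5))/8 = 0.6875.
Right endpoints: 0.1875, 0.875, 1.5625, 2.25, 2.9375, 3.625, 4.3125, 5.
f(0.1875) ≈ 1.455, f(0.875) ≈ 5.755, f(1.5625) ≈ 22.760, f(2.25) ≈ 90.017, f(2.9375) ≈ 356.025, f(3.625) ≈ 1408.105, f(4.3125) ≈ 5569.163, f(5) ≈ 22026.466.
Sum = Δt · [f(0.1875) + f(0.875) + f(1.5625) + ...].
Sum ≈ 20267.324.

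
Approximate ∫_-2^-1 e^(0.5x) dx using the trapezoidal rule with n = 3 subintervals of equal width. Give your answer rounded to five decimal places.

0.47841

Δx = (-1 − (-2))/3 = 1/3.
f(-2) ≈ 0.36788, f(-5/3) ≈ 0.43460, f(-4/3) ≈ 0.51342, f(-1) ≈ 0.60653.
T_3 = (Δx/2)·[f(x_0) + 2f(x_1) + 2f(x_2) + f(x_3)].
Sum ≈ 0.47841.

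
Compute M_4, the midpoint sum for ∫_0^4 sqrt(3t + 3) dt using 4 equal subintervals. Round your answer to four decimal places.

Δt = (4 − 0)/4 = 1.
Midpoints: 0.5, 1.5, 2.5, 3.5.
f(0.5) ≈ 2.1213, f(1.5) ≈ 2.7386, f(2.5) ≈ 3.2404, f(3.5) ≈ 3.6742.
Sum = Δt · [f(0.5) + f(1.5) + f(2.5) + f(3.5)].
Sum ≈ 11.7745.

11.7745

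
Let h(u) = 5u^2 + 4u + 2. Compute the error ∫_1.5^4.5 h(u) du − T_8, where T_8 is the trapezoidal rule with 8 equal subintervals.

Exact integral: ∫_1.5^4.5 h(u) du = 188.25.
T_8 = 188.6015625.
Error = 188.25 − 188.6015625 = -0.3515625.

-0.3515625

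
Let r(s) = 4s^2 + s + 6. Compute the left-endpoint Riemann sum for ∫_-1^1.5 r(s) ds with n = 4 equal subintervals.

19.765625

Δs = (1.5 − (-1))/4 = 0.625.
Left endpoints: -1, -0.375, 0.25, 0.875.
r(-1) = 9, r(-0.375) = 6.1875, r(0.25) = 6.5, r(0.875) = 9.9375.
Sum = Δs · [r(-1) + r(-0.375) + r(0.25) + r(0.875)].
Sum = 19.765625.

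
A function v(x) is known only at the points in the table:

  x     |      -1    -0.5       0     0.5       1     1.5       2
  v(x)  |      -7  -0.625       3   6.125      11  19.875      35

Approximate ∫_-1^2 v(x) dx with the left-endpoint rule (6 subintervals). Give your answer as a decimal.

Δx = 0.5.
Sum = 0.5·[(-7) + (-0.625) + 3 + 6.125 + 11 + 19.875] = 16.1875.

16.1875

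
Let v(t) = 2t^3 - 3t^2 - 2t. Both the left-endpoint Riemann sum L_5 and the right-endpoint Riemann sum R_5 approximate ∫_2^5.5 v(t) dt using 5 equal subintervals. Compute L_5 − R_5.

-161.7

L_5 = 189.63.
R_5 = 351.33.
L_5 − R_5 = -161.7.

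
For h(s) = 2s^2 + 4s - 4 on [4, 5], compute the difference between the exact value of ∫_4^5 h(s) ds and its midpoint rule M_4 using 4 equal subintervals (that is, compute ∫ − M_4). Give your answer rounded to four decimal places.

Exact integral: ∫_4^5 h(s) ds ≈ 54.666667.
M_4 = 54.65625.
Error ≈ 54.666667 − 54.65625 ≈ 0.0104.

0.0104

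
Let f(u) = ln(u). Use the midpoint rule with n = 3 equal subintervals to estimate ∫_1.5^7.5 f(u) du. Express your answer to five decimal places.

8.58434

Δu = (7.5 − 1.5)/3 = 2.
Midpoints: 2.5, 4.5, 6.5.
f(2.5) ≈ 0.91629, f(4.5) ≈ 1.50408, f(6.5) ≈ 1.87180.
Sum = Δu · [f(2.5) + f(4.5) + f(6.5)].
Sum ≈ 8.58434.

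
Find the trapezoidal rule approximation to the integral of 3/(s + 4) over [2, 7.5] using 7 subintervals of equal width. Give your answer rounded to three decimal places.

Δs = (7.5 − 2)/7 = 11/14.
f(2) = 0.5, f(39/14) = 42/95, f(25/7) = 21/53, f(61/14) = 14/39, f(36/7) = 0.328125, f(83/14) = 42/139, f(47/7) = 0.28, f(7.5) = 6/23.
T_7 = (Δs/2)·[f(s_0) + 2f(s_1) + ... + 2f(s_{6}) + f(s_7)].
Sum ≈ 1.955.

1.955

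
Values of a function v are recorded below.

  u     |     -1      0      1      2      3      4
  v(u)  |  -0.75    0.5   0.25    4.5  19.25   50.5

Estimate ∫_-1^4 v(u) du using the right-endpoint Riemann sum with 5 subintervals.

75

Δu = 1.
Sum = 1·[0.5 + 0.25 + 4.5 + 19.25 + 50.5] = 75.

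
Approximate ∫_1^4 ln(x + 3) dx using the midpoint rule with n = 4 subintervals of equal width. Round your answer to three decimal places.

5.079

Δx = (4 − 1)/4 = 0.75.
Midpoints: 1.375, 2.125, 2.875, 3.625.
f(1.375) ≈ 1.476, f(2.125) ≈ 1.634, f(2.875) ≈ 1.771, f(3.625) ≈ 1.891.
Sum = Δx · [f(1.375) + f(2.125) + f(2.875) + f(3.625)].
Sum ≈ 5.079.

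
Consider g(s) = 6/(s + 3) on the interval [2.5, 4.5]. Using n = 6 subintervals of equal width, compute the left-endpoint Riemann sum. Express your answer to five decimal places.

1.91026

Δs = (4.5 − 2.5)/6 = 1/3.
Left endpoints: 2.5, 17/6, 19/6, 3.5, 23/6, 25/6.
g(2.5) = 12/11, g(17/6) = 36/35, g(19/6) = 36/37, g(3.5) = 12/13, g(23/6) = 36/41, g(25/6) = 36/43.
Sum = Δs · [g(2.5) + g(17/6) + g(19/6) + ...].
Sum ≈ 1.91026.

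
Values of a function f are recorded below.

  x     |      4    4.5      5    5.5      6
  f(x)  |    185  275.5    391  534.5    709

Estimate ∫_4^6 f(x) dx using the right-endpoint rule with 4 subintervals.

955

Δx = 0.5.
Sum = 0.5·[275.5 + 391 + 534.5 + 709] = 955.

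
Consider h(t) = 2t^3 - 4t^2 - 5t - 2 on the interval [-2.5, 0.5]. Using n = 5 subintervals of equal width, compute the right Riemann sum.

Δt = (0.5 − (-2.5))/5 = 0.6.
Right endpoints: -1.9, -1.3, -0.7, -0.1, 0.5.
h(-1.9) = -20.658, h(-1.3) = -6.654, h(-0.7) = -1.146, h(-0.1) = -1.542, h(0.5) = -5.25.
Sum = Δt · [h(-1.9) + h(-1.3) + h(-0.7) + h(-0.1) + h(0.5)].
Sum = -21.15.

-21.15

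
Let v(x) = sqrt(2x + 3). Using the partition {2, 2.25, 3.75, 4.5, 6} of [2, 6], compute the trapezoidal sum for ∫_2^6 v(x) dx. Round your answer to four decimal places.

13.1743

Subinterval widths: 0.25, 1.5, 0.75, 1.5.
v(2) ≈ 2.6458, v(2.25) ≈ 2.7386, v(3.75) ≈ 3.2404, v(4.5) ≈ 3.4641, v(6) ≈ 3.8730.
On each subinterval the trapezoid contributes (Δx_i/2)·[v(x_{i-1}) + v(x_i)].
Sum ≈ 13.1743.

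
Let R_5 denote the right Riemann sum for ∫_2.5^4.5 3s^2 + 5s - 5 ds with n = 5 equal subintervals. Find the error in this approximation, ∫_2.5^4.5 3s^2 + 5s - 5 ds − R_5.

Exact integral: ∫_2.5^4.5 f(s) ds = 100.5.
R_5 = 111.06.
Error = 100.5 − 111.06 = -10.56.

-10.56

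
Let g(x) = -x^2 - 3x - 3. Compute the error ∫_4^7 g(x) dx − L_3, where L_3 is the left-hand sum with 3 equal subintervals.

Exact integral: ∫_4^7 g(x) dx = -151.5.
L_3 = -131.
Error = -151.5 − (-131) = -20.5.

-20.5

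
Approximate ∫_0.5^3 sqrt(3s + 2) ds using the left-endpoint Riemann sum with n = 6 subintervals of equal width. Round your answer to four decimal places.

6.3460

Δs = (3 − 0.5)/6 = 5/12.
Left endpoints: 0.5, 11/12, 4/3, 1.75, 13/6, 31/12.
f(0.5) ≈ 1.8708, f(11/12) ≈ 2.1794, f(4/3) ≈ 2.4495, f(1.75) ≈ 2.6926, f(13/6) ≈ 2.9155, f(31/12) ≈ 3.1225.
Sum = Δs · [f(0.5) + f(11/12) + f(4/3) + ...].
Sum ≈ 6.3460.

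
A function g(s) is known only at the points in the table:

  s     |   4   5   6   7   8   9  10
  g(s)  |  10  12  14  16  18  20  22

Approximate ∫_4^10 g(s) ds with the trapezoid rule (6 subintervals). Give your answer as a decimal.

96

Δs = 1.
T_6 = (1/2)·[10 + 2·12 + 2·14 + 2·16 + 2·18 + 2·20 + 22] = 96.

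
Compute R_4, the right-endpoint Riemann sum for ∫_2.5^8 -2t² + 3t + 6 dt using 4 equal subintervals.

Δt = (8 − 2.5)/4 = 1.375.
Right endpoints: 3.875, 5.25, 6.625, 8.
f(3.875) = -12.40625, f(5.25) = -33.375, f(6.625) = -61.90625, f(8) = -98.
Sum = Δt · [f(3.875) + f(5.25) + f(6.625) + f(8)].
Sum = -282.8203125.

-282.8203125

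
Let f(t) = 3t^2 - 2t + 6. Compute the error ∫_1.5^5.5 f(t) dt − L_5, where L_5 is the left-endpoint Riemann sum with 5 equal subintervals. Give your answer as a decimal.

29.12

Exact integral: ∫_1.5^5.5 f(t) dt = 159.
L_5 = 129.88.
Error = 159 − 129.88 = 29.12.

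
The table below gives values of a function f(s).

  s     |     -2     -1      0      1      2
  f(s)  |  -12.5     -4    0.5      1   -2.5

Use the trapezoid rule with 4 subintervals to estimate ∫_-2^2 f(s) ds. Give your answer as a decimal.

Δs = 1.
T_4 = (1/2)·[(-12.5) + 2·(-4) + 2·0.5 + 2·1 + (-2.5)] = -10.

-10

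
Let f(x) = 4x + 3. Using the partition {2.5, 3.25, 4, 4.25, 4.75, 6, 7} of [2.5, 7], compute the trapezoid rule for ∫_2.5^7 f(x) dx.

Subinterval widths: 0.75, 0.75, 0.25, 0.5, 1.25, 1.
f(2.5) = 13, f(3.25) = 16, f(4) = 19, f(4.25) = 20, f(4.75) = 22, f(6) = 27, f(7) = 31.
On each subinterval the trapezoid contributes (Δx_i/2)·[f(x_{i-1}) + f(x_i)].
Sum = 99.

99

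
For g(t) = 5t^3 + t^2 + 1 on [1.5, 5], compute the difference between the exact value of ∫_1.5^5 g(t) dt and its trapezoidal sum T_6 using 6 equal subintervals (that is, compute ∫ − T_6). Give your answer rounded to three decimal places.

-9.875

Exact integral: ∫_1.5^5 g(t) dt ≈ 818.96354.
T_6 ≈ 828.83869.
Error ≈ 818.96354 − 828.83869 ≈ -9.875.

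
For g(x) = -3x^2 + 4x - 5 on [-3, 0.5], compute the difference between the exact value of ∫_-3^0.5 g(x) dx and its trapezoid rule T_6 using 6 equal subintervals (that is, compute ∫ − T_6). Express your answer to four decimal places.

Exact integral: ∫_-3^0.5 g(x) dx = -62.125.
T_6 ≈ -62.720486.
Error ≈ -62.125 − (-62.720486) ≈ 0.5955.

0.5955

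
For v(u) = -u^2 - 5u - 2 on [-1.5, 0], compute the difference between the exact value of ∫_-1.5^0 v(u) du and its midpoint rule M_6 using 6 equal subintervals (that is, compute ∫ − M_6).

-0.0078125

Exact integral: ∫_-1.5^0 v(u) du = 1.5.
M_6 = 1.5078125.
Error = 1.5 − 1.5078125 = -0.0078125.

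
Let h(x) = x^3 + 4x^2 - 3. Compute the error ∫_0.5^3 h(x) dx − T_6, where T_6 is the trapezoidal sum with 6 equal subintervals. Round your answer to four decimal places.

Exact integral: ∫_0.5^3 h(x) dx ≈ 48.567708.
T_6 ≈ 49.236834.
Error ≈ 48.567708 − 49.236834 ≈ -0.6691.

-0.6691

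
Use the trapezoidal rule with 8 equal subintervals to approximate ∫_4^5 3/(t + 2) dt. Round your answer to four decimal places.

Δt = (5 − 4)/8 = 0.125.
f(4) = 0.5, f(4.125) = 24/49, f(4.25) = 0.48, f(4.375) = 8/17, f(4.5) = 6/13, f(4.625) = 24/53, f(4.75) = 4/9, f(4.875) = 24/55, f(5) = 3/7.
T_8 = (Δt/2)·[f(t_0) + 2f(t_1) + ... + 2f(t_{7}) + f(t_8)].
Sum ≈ 0.4625.

0.4625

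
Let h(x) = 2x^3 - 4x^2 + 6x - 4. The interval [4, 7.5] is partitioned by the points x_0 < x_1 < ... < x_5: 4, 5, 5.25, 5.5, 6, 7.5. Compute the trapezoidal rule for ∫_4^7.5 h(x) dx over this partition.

1108.7578125

Subinterval widths: 1, 0.25, 0.25, 0.5, 1.5.
h(4) = 84, h(5) = 176, h(5.25) = 206.65625, h(5.5) = 240.75, h(6) = 320, h(7.5) = 659.75.
On each subinterval the trapezoid contributes (Δx_i/2)·[h(x_{i-1}) + h(x_i)].
Sum = 1108.7578125.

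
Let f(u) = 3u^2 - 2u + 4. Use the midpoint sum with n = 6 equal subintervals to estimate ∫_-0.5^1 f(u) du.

6.3515625

Δu = (1 − (-0.5))/6 = 0.25.
Midpoints: -0.375, -0.125, 0.125, 0.375, 0.625, 0.875.
f(-0.375) = 5.171875, f(-0.125) = 4.296875, f(0.125) = 3.796875, f(0.375) = 3.671875, f(0.625) = 3.921875, f(0.875) = 4.546875.
Sum = Δu · [f(-0.375) + f(-0.125) + f(0.125) + ...].
Sum = 6.3515625.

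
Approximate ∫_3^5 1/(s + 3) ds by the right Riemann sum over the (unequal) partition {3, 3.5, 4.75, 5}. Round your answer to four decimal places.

0.2695

Subinterval widths: 0.5, 1.25, 0.25.
Right endpoints: 3.5, 4.75, 5.
f(3.5) = 2/13, f(4.75) = 4/31, f(5) = 0.125.
Sum = Σ Δs_i · f(s_i).
Sum ≈ 0.2695.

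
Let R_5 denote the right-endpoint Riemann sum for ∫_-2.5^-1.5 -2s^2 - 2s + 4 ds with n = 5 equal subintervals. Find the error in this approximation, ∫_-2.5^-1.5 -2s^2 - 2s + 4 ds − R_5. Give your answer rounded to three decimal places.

Exact integral: ∫_-2.5^-1.5 f(s) ds ≈ -0.16667.
R_5 = 0.42.
Error ≈ -0.16667 − 0.42 ≈ -0.587.

-0.587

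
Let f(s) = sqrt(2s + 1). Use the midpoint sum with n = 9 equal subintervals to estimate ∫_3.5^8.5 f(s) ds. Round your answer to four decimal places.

Δs = (8.5 − 3.5)/9 = 5/9.
Midpoints: 34/9, 13/3, 44/9, 49/9, 6, 59/9, 64/9, 23/3, 74/9.
f(34/9) ≈ 2.9250, f(13/3) ≈ 3.1091, f(44/9) ≈ 3.2830, f(49/9) ≈ 3.4480, f(6) ≈ 3.6056, f(59/9) ≈ 3.7565, f(64/9) ≈ 3.9016, f(23/3) ≈ 4.0415, f(74/9) ≈ 4.1767.
Sum = Δs · [f(34/9) + f(13/3) + f(44/9) + ...].
Sum ≈ 17.9149.

17.9149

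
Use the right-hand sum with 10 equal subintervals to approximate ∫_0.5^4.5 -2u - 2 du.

Δu = (4.5 − 0.5)/10 = 0.4.
Right endpoints: 0.9, 1.3, 1.7, 2.1, 2.5, 2.9, 3.3, 3.7, 4.1, 4.5.
f(0.9) = -3.8, f(1.3) = -4.6, f(1.7) = -5.4, f(2.1) = -6.2, f(2.5) = -7, f(2.9) = -7.8, f(3.3) = -8.6, f(3.7) = -9.4, f(4.1) = -10.2, f(4.5) = -11.
Sum = Δu · [f(0.9) + f(1.3) + f(1.7) + ...].
Sum = -29.6.

-29.6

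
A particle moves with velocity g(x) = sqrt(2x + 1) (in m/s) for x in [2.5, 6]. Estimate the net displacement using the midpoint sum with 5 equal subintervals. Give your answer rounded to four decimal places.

10.7277

Δx = (6 − 2.5)/5 = 0.7.
Midpoints: 2.85, 3.55, 4.25, 4.95, 5.65.
g(2.85) ≈ 2.5884, g(3.55) ≈ 2.8460, g(4.25) ≈ 3.0822, g(4.95) ≈ 3.3015, g(5.65) ≈ 3.5071.
Sum = Δx · [g(2.85) + g(3.55) + g(4.25) + g(4.95) + g(5.65)].
Sum ≈ 10.7277.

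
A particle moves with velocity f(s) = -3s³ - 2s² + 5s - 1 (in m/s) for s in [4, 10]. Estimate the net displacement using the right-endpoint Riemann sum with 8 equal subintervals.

-8869.3125

Δs = (10 − 4)/8 = 0.75.
Right endpoints: 4.75, 5.5, 6.25, 7, 7.75, 8.5, 9.25, 10.
f(4.75) = -343.890625, f(5.5) = -533.125, f(6.25) = -780.296875, f(7) = -1093, f(7.75) = -1478.828125, f(8.5) = -1945.375, f(9.25) = -2500.234375, f(10) = -3151.
Sum = Δs · [f(4.75) + f(5.5) + f(6.25) + ...].
Sum = -8869.3125.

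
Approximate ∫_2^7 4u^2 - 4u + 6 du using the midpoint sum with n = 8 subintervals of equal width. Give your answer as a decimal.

Δu = (7 − 2)/8 = 0.625.
Midpoints: 2.3125, 2.9375, 3.5625, 4.1875, 4.8125, 5.4375, 6.0625, 6.6875.
f(2.3125) = 18.140625, f(2.9375) = 28.765625, f(3.5625) = 42.515625, f(4.1875) = 59.390625, f(4.8125) = 79.390625, f(5.4375) = 102.515625, f(6.0625) = 128.765625, f(6.6875) = 158.140625.
Sum = Δu · [f(2.3125) + f(2.9375) + f(3.5625) + ...].
Sum = 386.015625.

386.015625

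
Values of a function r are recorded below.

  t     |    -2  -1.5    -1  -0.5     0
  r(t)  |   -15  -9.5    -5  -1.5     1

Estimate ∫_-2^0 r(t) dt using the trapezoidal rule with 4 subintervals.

Δt = 0.5.
T_4 = (0.5/2)·[(-15) + 2·(-9.5) + 2·(-5) + 2·(-1.5) + 1] = -11.5.

-11.5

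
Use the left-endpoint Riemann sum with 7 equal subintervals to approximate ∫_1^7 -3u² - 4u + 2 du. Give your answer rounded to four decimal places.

-356.2041

Δu = (7 − 1)/7 = 6/7.
Left endpoints: 1, 13/7, 19/7, 25/7, 31/7, 37/7, 43/7.
f(1) = -5, f(13/7) = -773/49, f(19/7) = -1517/49, f(25/7) = -2477/49, f(31/7) = -3653/49, f(37/7) = -5045/49, f(43/7) = -6653/49.
Sum = Δu · [f(1) + f(13/7) + f(19/7) + ...].
Sum ≈ -356.2041.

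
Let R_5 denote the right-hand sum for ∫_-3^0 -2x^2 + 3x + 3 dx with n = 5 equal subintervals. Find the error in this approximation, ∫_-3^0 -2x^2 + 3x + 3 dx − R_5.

-7.74

Exact integral: ∫_-3^0 f(x) dx = -22.5.
R_5 = -14.76.
Error = -22.5 − (-14.76) = -7.74.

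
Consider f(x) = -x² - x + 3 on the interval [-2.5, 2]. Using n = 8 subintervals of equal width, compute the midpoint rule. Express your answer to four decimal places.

Δx = (2 − (-2.5))/8 = 0.5625.
Midpoints: -2.21875, -1.65625, -1.09375, -0.53125, 0.03125, 0.59375, 1.15625, 1.71875.
f(-2.21875) = 303/1024, f(-1.65625) = 1959/1024, f(-1.09375) = 2967/1024, f(-0.53125) = 3327/1024, f(0.03125) = 3039/1024, f(0.59375) = 2103/1024, f(1.15625) = 519/1024, f(1.71875) = -1713/1024.
Sum = Δx · [f(-2.21875) + f(-1.65625) + f(-1.09375) + ...].
Sum ≈ 6.8687.

6.8687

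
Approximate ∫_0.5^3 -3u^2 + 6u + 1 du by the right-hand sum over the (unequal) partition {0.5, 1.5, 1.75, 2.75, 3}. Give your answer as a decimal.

-3.359375

Subinterval widths: 1, 0.25, 1, 0.25.
Right endpoints: 1.5, 1.75, 2.75, 3.
f(1.5) = 3.25, f(1.75) = 2.3125, f(2.75) = -5.1875, f(3) = -8.
Sum = Σ Δu_i · f(u_i).
Sum = -3.359375.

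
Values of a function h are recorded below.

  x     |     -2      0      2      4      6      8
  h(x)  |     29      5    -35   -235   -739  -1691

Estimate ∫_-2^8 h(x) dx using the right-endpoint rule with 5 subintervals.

-5390

Δx = 2.
Sum = 2·[5 + (-35) + (-235) + (-739) + (-1691)] = -5390.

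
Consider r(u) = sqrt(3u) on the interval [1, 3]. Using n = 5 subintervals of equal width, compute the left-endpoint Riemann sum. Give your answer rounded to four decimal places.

4.5869

Δu = (3 − 1)/5 = 0.4.
Left endpoints: 1, 1.4, 1.8, 2.2, 2.6.
r(1) ≈ 1.7321, r(1.4) ≈ 2.0494, r(1.8) ≈ 2.3238, r(2.2) ≈ 2.5690, r(2.6) ≈ 2.7928.
Sum = Δu · [r(1) + r(1.4) + r(1.8) + r(2.2) + r(2.6)].
Sum ≈ 4.5869.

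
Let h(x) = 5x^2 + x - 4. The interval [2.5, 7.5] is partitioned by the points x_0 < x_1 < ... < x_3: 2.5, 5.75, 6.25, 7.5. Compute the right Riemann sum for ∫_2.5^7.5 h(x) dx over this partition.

Subinterval widths: 3.25, 0.5, 1.25.
Right endpoints: 5.75, 6.25, 7.5.
h(5.75) = 167.0625, h(6.25) = 197.5625, h(7.5) = 284.75.
Sum = Σ Δx_i · h(x_i).
Sum = 997.671875.

997.671875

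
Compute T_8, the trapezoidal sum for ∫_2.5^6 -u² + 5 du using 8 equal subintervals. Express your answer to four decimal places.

-49.4033

Δu = (6 − 2.5)/8 = 0.4375.
f(2.5) = -1.25, f(2.9375) = -3.62890625, f(3.375) = -6.390625, f(3.8125) = -9.53515625, f(4.25) = -13.0625, f(4.6875) = -16.97265625, f(5.125) = -21.265625, f(5.5625) = -25.94140625, f(6) = -31.
T_8 = (Δu/2)·[f(u_0) + 2f(u_1) + ... + 2f(u_{7}) + f(u_8)].
Sum ≈ -49.4033.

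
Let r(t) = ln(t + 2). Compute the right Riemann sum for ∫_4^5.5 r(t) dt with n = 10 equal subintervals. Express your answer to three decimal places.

Δt = (5.5 − 4)/10 = 0.15.
Right endpoints: 4.15, 4.3, 4.45, 4.6, 4.75, 4.9, 5.05, 5.2, 5.35, 5.5.
r(4.15) ≈ 1.816, r(4.3) ≈ 1.841, r(4.45) ≈ 1.864, r(4.6) ≈ 1.887, r(4.75) ≈ 1.910, r(4.9) ≈ 1.932, r(5.05) ≈ 1.953, r(5.2) ≈ 1.974, r(5.35) ≈ 1.995, r(5.5) ≈ 2.015.
Sum = Δt · [r(4.15) + r(4.3) + r(4.45) + ...].
Sum ≈ 2.878.

2.878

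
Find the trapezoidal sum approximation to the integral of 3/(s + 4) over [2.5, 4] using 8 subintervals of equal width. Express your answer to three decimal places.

0.623

Δs = (4 − 2.5)/8 = 0.1875.
f(2.5) = 6/13, f(2.6875) = 48/107, f(2.875) = 24/55, f(3.0625) = 48/113, f(3.25) = 12/29, f(3.4375) = 48/119, f(3.625) = 24/61, f(3.8125) = 0.384, f(4) = 0.375.
T_8 = (Δs/2)·[f(s_0) + 2f(s_1) + ... + 2f(s_{7}) + f(s_8)].
Sum ≈ 0.623.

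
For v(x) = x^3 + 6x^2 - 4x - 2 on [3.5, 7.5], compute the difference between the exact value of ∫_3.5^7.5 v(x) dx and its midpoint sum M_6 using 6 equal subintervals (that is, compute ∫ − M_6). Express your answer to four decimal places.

3.3333

Exact integral: ∫_3.5^7.5 v(x) dx = 1415.5.
M_6 ≈ 1412.166667.
Error ≈ 1415.5 − 1412.166667 ≈ 3.3333.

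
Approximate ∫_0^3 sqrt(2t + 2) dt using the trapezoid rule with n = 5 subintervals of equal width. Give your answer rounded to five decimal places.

6.58914

Δt = (3 − 0)/5 = 0.6.
f(0) ≈ 1.41421, f(0.6) ≈ 1.78885, f(1.2) ≈ 2.09762, f(1.8) ≈ 2.36643, f(2.4) ≈ 2.60768, f(3) ≈ 2.82843.
T_5 = (Δt/2)·[f(t_0) + 2f(t_1) + ... + 2f(t_{4}) + f(t_5)].
Sum ≈ 6.58914.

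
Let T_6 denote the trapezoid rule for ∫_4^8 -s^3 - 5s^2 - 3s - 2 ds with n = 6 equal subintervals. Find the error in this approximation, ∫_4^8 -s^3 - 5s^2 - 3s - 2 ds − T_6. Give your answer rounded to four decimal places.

Exact integral: ∫_4^8 f(s) ds ≈ -1786.666667.
T_6 ≈ -1793.481481.
Error ≈ -1786.666667 − (-1793.481481) ≈ 6.8148.

6.8148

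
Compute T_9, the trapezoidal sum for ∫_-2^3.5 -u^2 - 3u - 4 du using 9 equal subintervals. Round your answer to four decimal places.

Δu = (3.5 − (-2))/9 = 11/18.
f(-2) = -2, f(-25/18) = -571/324, f(-7/9) = -184/81, f(-1/6) = -127/36, f(4/9) = -448/81, f(19/18) = -2683/324, f(5/3) = -106/9, f(41/18) = -5191/324, f(26/9) = -1702/81, f(3.5) = -26.75.
T_9 = (Δu/2)·[f(u_0) + 2f(u_1) + ... + 2f(u_{8}) + f(u_9)].
Sum ≈ -51.6757.

-51.6757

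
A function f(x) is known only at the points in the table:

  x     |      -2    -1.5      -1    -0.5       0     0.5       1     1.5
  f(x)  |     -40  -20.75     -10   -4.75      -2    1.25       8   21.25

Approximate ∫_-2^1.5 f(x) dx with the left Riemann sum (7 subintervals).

-34.125

Δx = 0.5.
Sum = 0.5·[(-40) + (-20.75) + (-10) + (-4.75) + (-2) + 1.25 + 8] = -34.125.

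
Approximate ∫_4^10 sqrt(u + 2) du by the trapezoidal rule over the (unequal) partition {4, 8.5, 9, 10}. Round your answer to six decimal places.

Subinterval widths: 4.5, 0.5, 1.
f(4) ≈ 2.449490, f(8.5) ≈ 3.240370, f(9) ≈ 3.316625, f(10) ≈ 3.464102.
On each subinterval the trapezoid contributes (Δu_i/2)·[f(u_{i-1}) + f(u_i)].
Sum ≈ 17.831797.

17.831797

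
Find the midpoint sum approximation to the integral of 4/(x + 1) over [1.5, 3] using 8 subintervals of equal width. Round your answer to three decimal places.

Δx = (3 − 1.5)/8 = 0.1875.
Midpoints: 1.59375, 1.78125, 1.96875, 2.15625, 2.34375, 2.53125, 2.71875, 2.90625.
f(1.59375) = 128/83, f(1.78125) = 128/89, f(1.96875) = 128/95, f(2.15625) = 128/101, f(2.34375) = 128/107, f(2.53125) = 128/113, f(2.71875) = 128/119, f(2.90625) = 1.024.
Sum = Δx · [f(1.59375) + f(1.78125) + f(1.96875) + ...].
Sum ≈ 1.879.

1.879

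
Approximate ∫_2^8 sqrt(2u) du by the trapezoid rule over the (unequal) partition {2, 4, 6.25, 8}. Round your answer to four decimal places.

18.5815

Subinterval widths: 2, 2.25, 1.75.
f(2) ≈ 2.0000, f(4) ≈ 2.8284, f(6.25) ≈ 3.5355, f(8) ≈ 4.0000.
On each subinterval the trapezoid contributes (Δu_i/2)·[f(u_{i-1}) + f(u_i)].
Sum ≈ 18.5815.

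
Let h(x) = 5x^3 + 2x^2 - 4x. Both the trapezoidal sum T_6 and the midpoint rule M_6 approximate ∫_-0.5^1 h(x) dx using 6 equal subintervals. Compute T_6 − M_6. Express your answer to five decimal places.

0.13477

T_6 = 0.51171875.
M_6 ≈ 0.3769531.
T_6 − M_6 ≈ 0.13477.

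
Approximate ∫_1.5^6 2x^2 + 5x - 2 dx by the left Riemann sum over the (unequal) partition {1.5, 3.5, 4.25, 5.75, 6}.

Subinterval widths: 2, 0.75, 1.5, 0.25.
Left endpoints: 1.5, 3.5, 4.25, 5.75.
f(1.5) = 10, f(3.5) = 40, f(4.25) = 55.375, f(5.75) = 92.875.
Sum = Σ Δx_i · f(x_i).
Sum = 156.28125.

156.28125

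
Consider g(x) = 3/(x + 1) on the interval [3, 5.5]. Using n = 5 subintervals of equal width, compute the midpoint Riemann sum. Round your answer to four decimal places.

Δx = (5.5 − 3)/5 = 0.5.
Midpoints: 3.25, 3.75, 4.25, 4.75, 5.25.
g(3.25) = 12/17, g(3.75) = 12/19, g(4.25) = 4/7, g(4.75) = 12/23, g(5.25) = 0.48.
Sum = Δx · [g(3.25) + g(3.75) + g(4.25) + g(4.75) + g(5.25)].
Sum ≈ 1.4553.

1.4553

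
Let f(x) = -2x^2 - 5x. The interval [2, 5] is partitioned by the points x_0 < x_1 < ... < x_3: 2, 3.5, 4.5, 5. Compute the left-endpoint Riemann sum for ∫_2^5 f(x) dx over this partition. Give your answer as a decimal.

-100.5

Subinterval widths: 1.5, 1, 0.5.
Left endpoints: 2, 3.5, 4.5.
f(2) = -18, f(3.5) = -42, f(4.5) = -63.
Sum = Σ Δx_i · f(x_i).
Sum = -100.5.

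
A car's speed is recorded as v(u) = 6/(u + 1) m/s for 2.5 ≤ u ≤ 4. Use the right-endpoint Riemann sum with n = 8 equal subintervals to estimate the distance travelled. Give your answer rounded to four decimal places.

Δu = (4 − 2.5)/8 = 0.1875.
Right endpoints: 2.6875, 2.875, 3.0625, 3.25, 3.4375, 3.625, 3.8125, 4.
v(2.6875) = 96/59, v(2.875) = 48/31, v(3.0625) = 96/65, v(3.25) = 24/17, v(3.4375) = 96/71, v(3.625) = 48/37, v(3.8125) = 96/77, v(4) = 1.2.
Sum = Δu · [v(2.6875) + v(2.875) + v(3.0625) + ...].
Sum ≈ 2.0926.

2.0926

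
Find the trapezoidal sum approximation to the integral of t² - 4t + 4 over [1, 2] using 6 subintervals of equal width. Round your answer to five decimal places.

0.33796

Δt = (2 − 1)/6 = 1/6.
f(1) = 1, f(7/6) = 25/36, f(4/3) = 4/9, f(1.5) = 0.25, f(5/3) = 1/9, f(11/6) = 1/36, f(2) = 0.
T_6 = (Δt/2)·[f(t_0) + 2f(t_1) + ... + 2f(t_{5}) + f(t_6)].
Sum ≈ 0.33796.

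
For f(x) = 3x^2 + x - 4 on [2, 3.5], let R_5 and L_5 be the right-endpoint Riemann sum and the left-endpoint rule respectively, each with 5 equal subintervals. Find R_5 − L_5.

R_5 = 37.005.
L_5 = 29.13.
R_5 − L_5 = 7.875.

7.875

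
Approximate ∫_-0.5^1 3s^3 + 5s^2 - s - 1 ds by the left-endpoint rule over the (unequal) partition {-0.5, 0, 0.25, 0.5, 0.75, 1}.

Subinterval widths: 0.5, 0.25, 0.25, 0.25, 0.25.
Left endpoints: -0.5, 0, 0.25, 0.5, 0.75.
f(-0.5) = 0.375, f(0) = -1, f(0.25) = -0.890625, f(0.5) = 0.125, f(0.75) = 2.328125.
Sum = Σ Δs_i · f(s_i).
Sum = 0.328125.

0.328125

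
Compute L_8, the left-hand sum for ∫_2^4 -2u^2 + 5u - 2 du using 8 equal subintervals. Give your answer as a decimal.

-9.625

Δu = (4 − 2)/8 = 0.25.
Left endpoints: 2, 2.25, 2.5, 2.75, 3, 3.25, 3.5, 3.75.
f(2) = 0, f(2.25) = -0.875, f(2.5) = -2, f(2.75) = -3.375, f(3) = -5, f(3.25) = -6.875, f(3.5) = -9, f(3.75) = -11.375.
Sum = Δu · [f(2) + f(2.25) + f(2.5) + ...].
Sum = -9.625.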